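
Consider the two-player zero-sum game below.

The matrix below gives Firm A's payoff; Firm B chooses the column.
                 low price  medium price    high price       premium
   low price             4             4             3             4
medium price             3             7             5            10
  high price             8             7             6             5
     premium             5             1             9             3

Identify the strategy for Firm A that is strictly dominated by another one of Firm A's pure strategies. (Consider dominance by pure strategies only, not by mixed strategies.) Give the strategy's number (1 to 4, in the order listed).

Compare low price with high price: 8 > 4, 7 > 4, 6 > 3, 5 > 4.
So high price strictly dominates low price for Firm A; low price is strictly dominated.

1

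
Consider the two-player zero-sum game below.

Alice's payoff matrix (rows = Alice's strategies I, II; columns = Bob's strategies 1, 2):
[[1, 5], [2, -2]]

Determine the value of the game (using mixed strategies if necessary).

Row minima are 1 and -2, so Alice's maximin is 1; column maxima are 2 and 5, so Bob's minimax is 2. These differ, so the equilibrium is in mixed strategies.
Let Alice play I with probability p. Bob is indifferent when p + 2(1−p) = 5p − 2(1−p), giving p = 1/2.
Let Bob play 1 with probability q. Alice is indifferent when q + 5(1−q) = 2q − 2(1−q), giving q = 7/8.
The value is 1·(7/8) + (5)·(1/8) = 3/2.

3/2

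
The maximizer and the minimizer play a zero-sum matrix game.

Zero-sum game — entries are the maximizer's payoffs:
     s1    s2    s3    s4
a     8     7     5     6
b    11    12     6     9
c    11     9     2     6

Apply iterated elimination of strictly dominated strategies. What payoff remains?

Row a is strictly dominated by row b (11>8, 12>7, 6>5, 9>6); eliminate a.
Column s2 is strictly dominated by s3 for the minimizer (6<12, 2<9); eliminate s2.
Column s1 is strictly dominated by s3 for the minimizer (6<11, 2<11); eliminate s1.
Column s4 is strictly dominated by s3 for the minimizer (6<9, 2<6); eliminate s4.
Row c is strictly dominated by row b (6>2); eliminate c.
Only (b, s3) remains, with payoff 6.

6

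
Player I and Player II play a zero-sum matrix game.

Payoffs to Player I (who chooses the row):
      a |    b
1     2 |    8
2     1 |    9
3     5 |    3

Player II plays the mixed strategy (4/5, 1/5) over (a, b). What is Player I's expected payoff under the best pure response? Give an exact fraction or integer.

23/5

1: (2)·(4/5) + (8)·(1/5) = 16/5.
2: (1)·(4/5) + (9)·(1/5) = 13/5.
3: (5)·(4/5) + (3)·(1/5) = 23/5.
The best pure response is 3 with expected payoff 23/5.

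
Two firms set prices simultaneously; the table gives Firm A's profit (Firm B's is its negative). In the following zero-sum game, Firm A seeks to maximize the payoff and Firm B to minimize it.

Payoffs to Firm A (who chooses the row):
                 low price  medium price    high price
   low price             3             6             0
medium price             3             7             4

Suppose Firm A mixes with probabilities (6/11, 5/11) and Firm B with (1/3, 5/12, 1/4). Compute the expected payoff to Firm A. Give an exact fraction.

547/132

Against (1/3, 5/12, 1/4), each row's expected payoff is low price: 7/2; medium price: 59/12.
Taking the (6/11, 5/11)-weighted average: (6/11)·(7/2) + (5/11)·(59/12) = 547/132.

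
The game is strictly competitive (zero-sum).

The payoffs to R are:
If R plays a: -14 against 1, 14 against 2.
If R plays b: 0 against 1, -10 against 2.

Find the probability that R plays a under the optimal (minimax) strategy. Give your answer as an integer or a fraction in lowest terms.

5/19

Row minima are -14 and -10, so R's maximin is -10; column maxima are 0 and 14, so C's minimax is 0. These differ, so the equilibrium is in mixed strategies.
Let R play a with probability p. C is indifferent when −14p = 14p − 10(1−p), giving p = 5/19.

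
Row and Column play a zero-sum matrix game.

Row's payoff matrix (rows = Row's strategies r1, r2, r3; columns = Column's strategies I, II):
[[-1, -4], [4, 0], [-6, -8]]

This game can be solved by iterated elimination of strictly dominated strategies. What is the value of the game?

Row r3 is strictly dominated by row r1 (-1>-6, -4>-8); eliminate r3.
Row r1 is strictly dominated by row r2 (4>-1, 0>-4); eliminate r1.
Column I is strictly dominated by II for Column (0<4); eliminate I.
Only (r2, II) remains, with payoff 0.

0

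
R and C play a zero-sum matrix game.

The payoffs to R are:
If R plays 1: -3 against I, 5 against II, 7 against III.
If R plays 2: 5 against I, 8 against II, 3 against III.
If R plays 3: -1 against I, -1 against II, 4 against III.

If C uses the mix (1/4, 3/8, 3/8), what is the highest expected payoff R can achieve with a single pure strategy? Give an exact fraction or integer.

43/8

1: (-3)·(1/4) + (5)·(3/8) + (7)·(3/8) = 15/4.
2: (5)·(1/4) + (8)·(3/8) + (3)·(3/8) = 43/8.
3: (-1)·(1/4) + (-1)·(3/8) + (4)·(3/8) = 7/8.
The best pure response is 2 with expected payoff 43/8.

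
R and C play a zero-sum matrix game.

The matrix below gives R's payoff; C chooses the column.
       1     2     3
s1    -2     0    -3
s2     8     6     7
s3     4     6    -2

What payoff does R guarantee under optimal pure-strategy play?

Row minima: -3, 6, -2 → R's maximin is 6.
Column maxima: 8, 6, 7 → C's minimax is 6.
They coincide at (s2, 2), so the value is 6.

6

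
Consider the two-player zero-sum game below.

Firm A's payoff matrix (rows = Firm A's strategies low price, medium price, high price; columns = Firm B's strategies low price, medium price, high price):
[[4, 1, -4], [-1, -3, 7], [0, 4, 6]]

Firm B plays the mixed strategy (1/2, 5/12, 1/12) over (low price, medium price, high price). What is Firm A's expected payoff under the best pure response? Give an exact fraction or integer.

13/6

low price: (4)·(1/2) + (1)·(5/12) + (-4)·(1/12) = 25/12.
medium price: (-1)·(1/2) + (-3)·(5/12) + (7)·(1/12) = -7/6.
high price: (0)·(1/2) + (4)·(5/12) + (6)·(1/12) = 13/6.
The best pure response is high price with expected payoff 13/6.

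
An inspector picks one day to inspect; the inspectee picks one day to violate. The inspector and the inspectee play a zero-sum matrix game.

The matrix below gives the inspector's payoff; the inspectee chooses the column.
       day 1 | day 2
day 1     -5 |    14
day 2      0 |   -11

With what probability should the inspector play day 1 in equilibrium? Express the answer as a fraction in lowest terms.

11/30

Row minima are -5 and -11, so the inspector's maximin is -5; column maxima are 0 and 14, so the inspectee's minimax is 0. These differ, so the equilibrium is in mixed strategies.
Let the inspector play day 1 with probability p. The inspectee is indifferent when −5p = 14p − 11(1−p), giving p = 11/30.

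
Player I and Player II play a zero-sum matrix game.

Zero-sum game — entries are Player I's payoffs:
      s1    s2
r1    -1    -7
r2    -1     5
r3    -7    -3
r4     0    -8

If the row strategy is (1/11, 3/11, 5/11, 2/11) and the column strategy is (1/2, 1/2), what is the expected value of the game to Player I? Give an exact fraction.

Against (1/2, 1/2), each row's expected payoff is r1: -4; r2: 2; r3: -5; r4: -4.
Taking the (1/11, 3/11, 5/11, 2/11)-weighted average: (1/11)·(-4) + (3/11)·(2) + (5/11)·(-5) + (2/11)·(-4) = -31/11.

-31/11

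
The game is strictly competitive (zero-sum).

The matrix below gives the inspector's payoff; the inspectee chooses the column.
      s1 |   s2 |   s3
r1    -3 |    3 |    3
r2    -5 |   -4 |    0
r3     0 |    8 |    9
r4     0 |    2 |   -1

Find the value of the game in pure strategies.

0

Row minima: -3, -5, 0, -1 → the inspector's maximin is 0.
Column maxima: 0, 8, 9 → the inspectee's minimax is 0.
They coincide at (r3, s1), so the value is 0.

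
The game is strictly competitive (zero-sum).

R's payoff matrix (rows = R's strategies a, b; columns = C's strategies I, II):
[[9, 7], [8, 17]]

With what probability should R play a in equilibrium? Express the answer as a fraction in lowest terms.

9/11

Row minima are 7 and 8, so R's maximin is 8; column maxima are 9 and 17, so C's minimax is 9. These differ, so the equilibrium is in mixed strategies.
Let R play a with probability p. C is indifferent when 9p + 8(1−p) = 7p + 17(1−p), giving p = 9/11.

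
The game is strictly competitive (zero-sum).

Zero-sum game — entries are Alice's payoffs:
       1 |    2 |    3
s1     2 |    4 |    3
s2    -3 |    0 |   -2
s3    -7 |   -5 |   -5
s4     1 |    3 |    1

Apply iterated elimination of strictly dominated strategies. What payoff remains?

Column 2 is strictly dominated by 1 for Bob (2<4, -3<0, -7<-5, 1<3); eliminate 2.
Row s2 is strictly dominated by row s1 (2>-3, 3>-2); eliminate s2.
Row s4 is strictly dominated by row s1 (2>1, 3>1); eliminate s4.
Column 3 is strictly dominated by 1 for Bob (2<3, -7<-5); eliminate 3.
Row s3 is strictly dominated by row s1 (2>-7); eliminate s3.
Only (s1, 1) remains, with payoff 2.

2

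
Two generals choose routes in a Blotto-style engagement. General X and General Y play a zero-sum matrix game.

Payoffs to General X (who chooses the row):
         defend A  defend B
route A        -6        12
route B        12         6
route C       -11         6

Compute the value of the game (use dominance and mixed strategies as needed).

Row route C is strictly dominated by row route A, so General X never plays it.
The remaining 2×2 game on (route A, route B) × (defend A, defend B) has no saddle point. Let General X play route A with probability p; indifference gives −6p + 12(1−p) = 12p + 6(1−p), so p = 1/4.
Similarly General Y's optimal q on defend A is 1/4, and the value is -6·(1/4) + (12)·(3/4) = 15/2.

15/2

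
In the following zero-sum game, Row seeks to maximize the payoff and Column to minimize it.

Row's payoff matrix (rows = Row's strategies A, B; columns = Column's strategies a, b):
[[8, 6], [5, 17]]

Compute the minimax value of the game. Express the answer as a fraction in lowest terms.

53/7

Row minima are 6 and 5, so Row's maximin is 6; column maxima are 8 and 17, so Column's minimax is 8. These differ, so the equilibrium is in mixed strategies.
Let Row play A with probability p. Column is indifferent when 8p + 5(1−p) = 6p + 17(1−p), giving p = 6/7.
Let Column play a with probability q. Row is indifferent when 8q + 6(1−q) = 5q + 17(1−q), giving q = 11/14.
The value is 8·(11/14) + (6)·(3/14) = 53/7.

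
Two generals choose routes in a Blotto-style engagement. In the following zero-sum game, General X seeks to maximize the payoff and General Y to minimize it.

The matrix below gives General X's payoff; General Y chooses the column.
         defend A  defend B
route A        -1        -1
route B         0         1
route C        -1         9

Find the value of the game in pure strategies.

Row minima: -1, 0, -1 → General X's maximin is 0.
Column maxima: 0, 9 → General Y's minimax is 0.
They coincide at (route B, defend A), so the value is 0.

0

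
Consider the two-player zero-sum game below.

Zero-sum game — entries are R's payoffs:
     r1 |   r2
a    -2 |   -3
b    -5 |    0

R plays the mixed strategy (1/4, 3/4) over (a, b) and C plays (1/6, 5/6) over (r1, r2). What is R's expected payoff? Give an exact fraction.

Against (1/6, 5/6), each row's expected payoff is a: -17/6; b: -5/6.
Taking the (1/4, 3/4)-weighted average: (1/4)·(-17/6) + (3/4)·(-5/6) = -4/3.

-4/3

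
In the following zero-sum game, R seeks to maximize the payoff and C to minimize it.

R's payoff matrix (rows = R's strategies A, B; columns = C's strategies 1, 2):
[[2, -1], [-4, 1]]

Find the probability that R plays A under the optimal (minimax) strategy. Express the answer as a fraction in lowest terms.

5/8

Row minima are -1 and -4, so R's maximin is -1; column maxima are 2 and 1, so C's minimax is 1. These differ, so the equilibrium is in mixed strategies.
Let R play A with probability p. C is indifferent when 2p − 4(1−p) = −p + (1−p), giving p = 5/8.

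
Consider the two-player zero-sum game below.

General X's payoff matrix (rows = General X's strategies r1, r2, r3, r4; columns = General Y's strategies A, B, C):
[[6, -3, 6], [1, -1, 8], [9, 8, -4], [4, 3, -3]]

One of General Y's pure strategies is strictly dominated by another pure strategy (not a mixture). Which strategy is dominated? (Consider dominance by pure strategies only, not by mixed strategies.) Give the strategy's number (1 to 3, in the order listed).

General Y prefers columns that give General X less. Compare A with B: -3 < 6, -1 < 1, 8 < 9, 3 < 4.
So B strictly dominates A for General Y; A is strictly dominated.

1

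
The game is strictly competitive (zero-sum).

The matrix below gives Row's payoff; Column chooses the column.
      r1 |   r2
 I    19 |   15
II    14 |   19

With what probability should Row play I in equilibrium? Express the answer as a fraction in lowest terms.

5/9

Row minima are 15 and 14, so Row's maximin is 15; column maxima are 19 and 19, so Column's minimax is 19. These differ, so the equilibrium is in mixed strategies.
Let Row play I with probability p. Column is indifferent when 19p + 14(1−p) = 15p + 19(1−p), giving p = 5/9.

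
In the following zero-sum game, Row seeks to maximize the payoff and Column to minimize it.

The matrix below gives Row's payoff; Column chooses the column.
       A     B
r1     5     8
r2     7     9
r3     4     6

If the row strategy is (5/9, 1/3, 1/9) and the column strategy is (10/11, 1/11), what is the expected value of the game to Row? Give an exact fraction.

191/33

Against (10/11, 1/11), each row's expected payoff is r1: 58/11; r2: 79/11; r3: 46/11.
Taking the (5/9, 1/3, 1/9)-weighted average: (5/9)·(58/11) + (1/3)·(79/11) + (1/9)·(46/11) = 191/33.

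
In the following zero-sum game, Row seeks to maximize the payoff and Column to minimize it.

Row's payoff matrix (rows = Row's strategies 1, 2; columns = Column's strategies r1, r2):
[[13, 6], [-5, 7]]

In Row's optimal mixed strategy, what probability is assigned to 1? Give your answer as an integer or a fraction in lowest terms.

Row minima are 6 and -5, so Row's maximin is 6; column maxima are 13 and 7, so Column's minimax is 7. These differ, so the equilibrium is in mixed strategies.
Let Row play 1 with probability p. Column is indifferent when 13p − 5(1−p) = 6p + 7(1−p), giving p = 12/19.

12/19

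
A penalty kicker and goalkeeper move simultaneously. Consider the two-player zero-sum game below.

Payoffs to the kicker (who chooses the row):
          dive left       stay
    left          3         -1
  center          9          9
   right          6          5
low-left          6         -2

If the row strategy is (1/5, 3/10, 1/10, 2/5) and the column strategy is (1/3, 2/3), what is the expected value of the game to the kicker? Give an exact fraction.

107/30

Against (1/3, 2/3), each row's expected payoff is left: 1/3; center: 9; right: 16/3; low-left: 2/3.
Taking the (1/5, 3/10, 1/10, 2/5)-weighted average: (1/5)·(1/3) + (3/10)·(9) + (1/10)·(16/3) + (2/5)·(2/3) = 107/30.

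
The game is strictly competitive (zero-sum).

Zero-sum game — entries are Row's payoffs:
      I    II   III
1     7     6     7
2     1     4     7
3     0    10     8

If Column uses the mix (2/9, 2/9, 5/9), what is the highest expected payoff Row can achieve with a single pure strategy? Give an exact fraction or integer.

1: (7)·(2/9) + (6)·(2/9) + (7)·(5/9) = 61/9.
2: (1)·(2/9) + (4)·(2/9) + (7)·(5/9) = 5.
3: (0)·(2/9) + (10)·(2/9) + (8)·(5/9) = 20/3.
The best pure response is 1 with expected payoff 61/9.

61/9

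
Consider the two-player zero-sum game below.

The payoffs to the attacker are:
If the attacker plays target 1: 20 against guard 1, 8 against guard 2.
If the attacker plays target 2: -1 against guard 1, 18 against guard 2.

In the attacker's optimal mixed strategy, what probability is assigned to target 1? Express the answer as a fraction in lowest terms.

Row minima are 8 and -1, so the attacker's maximin is 8; column maxima are 20 and 18, so the defender's minimax is 18. These differ, so the equilibrium is in mixed strategies.
Let the attacker play target 1 with probability p. The defender is indifferent when 20p − (1−p) = 8p + 18(1−p), giving p = 19/31.

19/31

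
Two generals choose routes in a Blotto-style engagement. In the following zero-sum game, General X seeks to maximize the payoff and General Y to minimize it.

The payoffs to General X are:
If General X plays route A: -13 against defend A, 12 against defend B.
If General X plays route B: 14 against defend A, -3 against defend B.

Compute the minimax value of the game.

43/14

Row minima are -13 and -3, so General X's maximin is -3; column maxima are 14 and 12, so General Y's minimax is 12. These differ, so the equilibrium is in mixed strategies.
Let General X play route A with probability p. General Y is indifferent when −13p + 14(1−p) = 12p − 3(1−p), giving p = 17/42.
Let General Y play defend A with probability q. General X is indifferent when −13q + 12(1−q) = 14q − 3(1−q), giving q = 5/14.
The value is -13·(5/14) + (12)·(9/14) = 43/14.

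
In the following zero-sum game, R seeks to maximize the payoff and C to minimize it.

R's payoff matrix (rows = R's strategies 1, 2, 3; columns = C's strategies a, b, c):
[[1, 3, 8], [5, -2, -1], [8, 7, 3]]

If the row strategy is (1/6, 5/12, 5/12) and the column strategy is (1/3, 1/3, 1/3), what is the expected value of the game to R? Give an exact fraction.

Against (1/3, 1/3, 1/3), each row's expected payoff is 1: 4; 2: 2/3; 3: 6.
Taking the (1/6, 5/12, 5/12)-weighted average: (1/6)·(4) + (5/12)·(2/3) + (5/12)·(6) = 31/9.

31/9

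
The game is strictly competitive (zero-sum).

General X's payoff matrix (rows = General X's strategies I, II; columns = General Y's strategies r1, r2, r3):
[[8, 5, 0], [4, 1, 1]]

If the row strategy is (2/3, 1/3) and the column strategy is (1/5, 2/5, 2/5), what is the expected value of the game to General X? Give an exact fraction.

Against (1/5, 2/5, 2/5), each row's expected payoff is I: 18/5; II: 8/5.
Taking the (2/3, 1/3)-weighted average: (2/3)·(18/5) + (1/3)·(8/5) = 44/15.

44/15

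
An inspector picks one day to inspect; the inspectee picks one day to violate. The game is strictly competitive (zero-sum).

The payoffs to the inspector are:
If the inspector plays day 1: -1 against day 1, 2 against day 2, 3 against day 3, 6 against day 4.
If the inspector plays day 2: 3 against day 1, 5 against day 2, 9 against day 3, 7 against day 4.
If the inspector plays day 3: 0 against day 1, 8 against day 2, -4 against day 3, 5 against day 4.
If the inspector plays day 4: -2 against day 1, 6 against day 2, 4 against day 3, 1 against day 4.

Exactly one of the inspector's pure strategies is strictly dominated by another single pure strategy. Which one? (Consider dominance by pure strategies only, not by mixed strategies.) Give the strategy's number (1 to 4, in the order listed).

1

Compare day 1 with day 2: 3 > -1, 5 > 2, 9 > 3, 7 > 6.
So day 2 strictly dominates day 1 for the inspector; day 1 is strictly dominated.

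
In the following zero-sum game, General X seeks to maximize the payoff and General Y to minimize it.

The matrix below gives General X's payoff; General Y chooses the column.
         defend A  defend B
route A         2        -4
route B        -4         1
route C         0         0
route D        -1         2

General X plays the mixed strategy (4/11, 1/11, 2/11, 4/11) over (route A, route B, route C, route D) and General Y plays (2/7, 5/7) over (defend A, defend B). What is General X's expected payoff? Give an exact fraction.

Against (2/7, 5/7), each row's expected payoff is route A: -16/7; route B: -3/7; route C: 0; route D: 8/7.
Taking the (4/11, 1/11, 2/11, 4/11)-weighted average: (4/11)·(-16/7) + (1/11)·(-3/7) + (2/11)·(0) + (4/11)·(8/7) = -5/11.

-5/11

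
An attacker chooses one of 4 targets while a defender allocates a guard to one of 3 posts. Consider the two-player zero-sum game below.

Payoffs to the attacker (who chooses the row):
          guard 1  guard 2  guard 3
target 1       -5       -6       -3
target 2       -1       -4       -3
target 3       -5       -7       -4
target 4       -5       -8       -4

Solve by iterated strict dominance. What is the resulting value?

-4

Row target 4 is strictly dominated by row target 2 (-1>-5, -4>-8, -3>-4); eliminate target 4.
Column guard 3 is strictly dominated by guard 2 for the defender (-6<-3, -4<-3, -7<-4); eliminate guard 3.
Row target 1 is strictly dominated by row target 2 (-1>-5, -4>-6); eliminate target 1.
Row target 3 is strictly dominated by row target 2 (-1>-5, -4>-7); eliminate target 3.
Column guard 1 is strictly dominated by guard 2 for the defender (-4<-1); eliminate guard 1.
Only (target 2, guard 2) remains, with payoff -4.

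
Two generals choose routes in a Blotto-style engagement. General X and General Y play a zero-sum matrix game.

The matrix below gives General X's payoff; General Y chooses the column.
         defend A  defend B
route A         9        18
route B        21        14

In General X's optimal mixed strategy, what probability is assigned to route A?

Row minima are 9 and 14, so General X's maximin is 14; column maxima are 21 and 18, so General Y's minimax is 18. These differ, so the equilibrium is in mixed strategies.
Let General X play route A with probability p. General Y is indifferent when 9p + 21(1−p) = 18p + 14(1−p), giving p = 7/16.

7/16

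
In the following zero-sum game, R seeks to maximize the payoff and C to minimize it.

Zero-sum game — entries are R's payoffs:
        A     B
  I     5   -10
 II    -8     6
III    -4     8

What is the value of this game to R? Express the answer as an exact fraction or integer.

Row II is strictly dominated by row III, so R never plays it.
The remaining 2×2 game on (I, III) × (A, B) has no saddle point. Let R play I with probability p; indifference gives 5p − 4(1−p) = −10p + 8(1−p), so p = 4/9.
Similarly C's optimal q on A is 2/3, and the value is 5·(2/3) + (-10)·(1/3) = 0.

0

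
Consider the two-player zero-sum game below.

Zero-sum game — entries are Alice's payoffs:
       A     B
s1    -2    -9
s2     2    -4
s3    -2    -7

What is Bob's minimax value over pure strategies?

The worst case (largest entry) in each column is A: 2, B: -4.
The best (smallest) of these is -4.

-4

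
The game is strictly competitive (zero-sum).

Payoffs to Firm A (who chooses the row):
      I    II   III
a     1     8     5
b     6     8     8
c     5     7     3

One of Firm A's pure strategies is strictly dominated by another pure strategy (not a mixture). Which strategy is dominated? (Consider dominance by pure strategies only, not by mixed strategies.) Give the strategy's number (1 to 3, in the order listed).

3

Compare c with b: 6 > 5, 8 > 7, 8 > 3.
So b strictly dominates c for Firm A; c is strictly dominated.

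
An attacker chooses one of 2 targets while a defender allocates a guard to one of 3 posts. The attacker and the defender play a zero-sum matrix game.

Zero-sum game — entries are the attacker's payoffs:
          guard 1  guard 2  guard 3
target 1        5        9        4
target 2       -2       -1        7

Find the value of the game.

43/10

Column guard 2 is strictly dominated by guard 1 for the defender (it gives the attacker more in every row).
The remaining 2×2 game on (target 1, target 2) × (guard 1, guard 3) has no saddle point. Let the attacker play target 1 with probability p; indifference gives 5p − 2(1−p) = 4p + 7(1−p), so p = 9/10.
Similarly the defender's optimal q on guard 1 is 3/10, and the value is 5·(3/10) + (4)·(7/10) = 43/10.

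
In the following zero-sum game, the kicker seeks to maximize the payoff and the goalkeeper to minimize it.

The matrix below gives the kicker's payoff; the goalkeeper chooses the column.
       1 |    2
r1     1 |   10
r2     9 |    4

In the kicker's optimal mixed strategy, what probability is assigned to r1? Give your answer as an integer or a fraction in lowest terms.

5/14

Row minima are 1 and 4, so the kicker's maximin is 4; column maxima are 9 and 10, so the goalkeeper's minimax is 9. These differ, so the equilibrium is in mixed strategies.
Let the kicker play r1 with probability p. The goalkeeper is indifferent when p + 9(1−p) = 10p + 4(1−p), giving p = 5/14.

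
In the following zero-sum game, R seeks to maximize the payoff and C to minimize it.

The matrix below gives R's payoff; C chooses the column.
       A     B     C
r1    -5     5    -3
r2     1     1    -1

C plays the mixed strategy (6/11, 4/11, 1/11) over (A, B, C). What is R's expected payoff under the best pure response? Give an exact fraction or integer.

9/11

r1: (-5)·(6/11) + (5)·(4/11) + (-3)·(1/11) = -13/11.
r2: (1)·(6/11) + (1)·(4/11) + (-1)·(1/11) = 9/11.
The best pure response is r2 with expected payoff 9/11.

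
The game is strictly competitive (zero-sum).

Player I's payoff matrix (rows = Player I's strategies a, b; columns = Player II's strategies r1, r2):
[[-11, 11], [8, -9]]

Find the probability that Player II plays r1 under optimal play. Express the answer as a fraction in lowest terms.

Row minima are -11 and -9, so Player I's maximin is -9; column maxima are 8 and 11, so Player II's minimax is 8. These differ, so the equilibrium is in mixed strategies.
Let Player II play r1 with probability q. Player I is indifferent when −11q + 11(1−q) = 8q − 9(1−q), giving q = 20/39.

20/39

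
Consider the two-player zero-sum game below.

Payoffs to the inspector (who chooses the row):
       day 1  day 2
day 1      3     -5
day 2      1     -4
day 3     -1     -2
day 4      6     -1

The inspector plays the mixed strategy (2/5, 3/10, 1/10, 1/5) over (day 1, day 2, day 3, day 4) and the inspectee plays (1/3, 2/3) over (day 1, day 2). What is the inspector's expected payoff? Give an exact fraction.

-23/15

Against (1/3, 2/3), each row's expected payoff is day 1: -7/3; day 2: -7/3; day 3: -5/3; day 4: 4/3.
Taking the (2/5, 3/10, 1/10, 1/5)-weighted average: (2/5)·(-7/3) + (3/10)·(-7/3) + (1/10)·(-5/3) + (1/5)·(4/3) = -23/15.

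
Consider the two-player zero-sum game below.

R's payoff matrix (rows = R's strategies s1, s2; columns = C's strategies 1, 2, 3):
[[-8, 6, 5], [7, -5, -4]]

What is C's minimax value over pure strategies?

5

The worst case (largest entry) in each column is 1: 7, 2: 6, 3: 5.
The best (smallest) of these is 5.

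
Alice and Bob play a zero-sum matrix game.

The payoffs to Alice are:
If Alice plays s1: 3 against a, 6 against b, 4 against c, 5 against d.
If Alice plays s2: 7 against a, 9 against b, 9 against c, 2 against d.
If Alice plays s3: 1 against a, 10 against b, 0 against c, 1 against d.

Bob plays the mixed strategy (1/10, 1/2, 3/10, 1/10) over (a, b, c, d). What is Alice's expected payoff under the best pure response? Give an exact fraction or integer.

s1: (3)·(1/10) + (6)·(1/2) + (4)·(3/10) + (5)·(1/10) = 5.
s2: (7)·(1/10) + (9)·(1/2) + (9)·(3/10) + (2)·(1/10) = 81/10.
s3: (1)·(1/10) + (10)·(1/2) + (0)·(3/10) + (1)·(1/10) = 26/5.
The best pure response is s2 with expected payoff 81/10.

81/10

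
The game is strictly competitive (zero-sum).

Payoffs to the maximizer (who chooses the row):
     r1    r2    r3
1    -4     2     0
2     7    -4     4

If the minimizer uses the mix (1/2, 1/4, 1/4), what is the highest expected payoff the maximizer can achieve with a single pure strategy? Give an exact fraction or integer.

7/2

1: (-4)·(1/2) + (2)·(1/4) + (0)·(1/4) = -3/2.
2: (7)·(1/2) + (-4)·(1/4) + (4)·(1/4) = 7/2.
The best pure response is 2 with expected payoff 7/2.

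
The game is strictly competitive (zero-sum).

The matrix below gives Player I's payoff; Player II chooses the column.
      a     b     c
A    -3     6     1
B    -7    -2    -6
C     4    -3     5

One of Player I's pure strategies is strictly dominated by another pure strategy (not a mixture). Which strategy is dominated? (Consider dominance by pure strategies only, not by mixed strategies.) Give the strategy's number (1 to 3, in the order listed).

2

Compare B with A: -3 > -7, 6 > -2, 1 > -6.
So A strictly dominates B for Player I; B is strictly dominated.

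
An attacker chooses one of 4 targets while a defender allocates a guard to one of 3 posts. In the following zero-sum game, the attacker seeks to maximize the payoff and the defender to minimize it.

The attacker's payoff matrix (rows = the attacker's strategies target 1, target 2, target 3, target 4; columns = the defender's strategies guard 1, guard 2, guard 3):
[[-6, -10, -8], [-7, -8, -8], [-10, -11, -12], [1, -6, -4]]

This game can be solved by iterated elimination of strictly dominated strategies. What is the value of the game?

-6

Row target 3 is strictly dominated by row target 1 (-6>-10, -10>-11, -8>-12); eliminate target 3.
Row target 2 is strictly dominated by row target 4 (1>-7, -6>-8, -4>-8); eliminate target 2.
Column guard 3 is strictly dominated by guard 2 for the defender (-10<-8, -6<-4); eliminate guard 3.
Column guard 1 is strictly dominated by guard 2 for the defender (-10<-6, -6<1); eliminate guard 1.
Row target 1 is strictly dominated by row target 4 (-6>-10); eliminate target 1.
Only (target 4, guard 2) remains, with payoff -6.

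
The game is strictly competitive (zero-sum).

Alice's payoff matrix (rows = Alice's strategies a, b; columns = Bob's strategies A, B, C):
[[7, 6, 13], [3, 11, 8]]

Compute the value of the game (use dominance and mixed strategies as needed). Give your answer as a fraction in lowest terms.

59/9

Column C is strictly dominated by A for Bob (it gives Alice more in every row).
The remaining 2×2 game on (a, b) × (A, B) has no saddle point. Let Alice play a with probability p; indifference gives 7p + 3(1−p) = 6p + 11(1−p), so p = 8/9.
Similarly Bob's optimal q on A is 5/9, and the value is 7·(5/9) + (6)·(4/9) = 59/9.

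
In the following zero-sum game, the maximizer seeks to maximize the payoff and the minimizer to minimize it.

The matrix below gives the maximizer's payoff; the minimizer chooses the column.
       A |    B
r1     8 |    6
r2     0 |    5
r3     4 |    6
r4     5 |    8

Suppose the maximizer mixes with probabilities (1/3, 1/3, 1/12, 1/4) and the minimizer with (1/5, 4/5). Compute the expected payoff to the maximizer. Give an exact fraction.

347/60

Against (1/5, 4/5), each row's expected payoff is r1: 32/5; r2: 4; r3: 28/5; r4: 37/5.
Taking the (1/3, 1/3, 1/12, 1/4)-weighted average: (1/3)·(32/5) + (1/3)·(4) + (1/12)·(28/5) + (1/4)·(37/5) = 347/60.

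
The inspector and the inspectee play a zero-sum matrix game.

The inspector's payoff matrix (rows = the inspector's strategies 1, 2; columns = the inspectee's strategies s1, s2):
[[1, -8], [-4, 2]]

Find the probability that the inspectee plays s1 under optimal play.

2/3

Row minima are -8 and -4, so the inspector's maximin is -4; column maxima are 1 and 2, so the inspectee's minimax is 1. These differ, so the equilibrium is in mixed strategies.
Let the inspectee play s1 with probability q. The inspector is indifferent when q − 8(1−q) = −4q + 2(1−q), giving q = 2/3.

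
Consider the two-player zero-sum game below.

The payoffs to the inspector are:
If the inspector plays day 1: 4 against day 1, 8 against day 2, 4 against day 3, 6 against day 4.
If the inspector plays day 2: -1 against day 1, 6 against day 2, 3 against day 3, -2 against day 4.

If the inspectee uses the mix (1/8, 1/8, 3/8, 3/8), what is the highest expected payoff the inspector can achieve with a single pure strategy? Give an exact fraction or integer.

21/4

day 1: (4)·(1/8) + (8)·(1/8) + (4)·(3/8) + (6)·(3/8) = 21/4.
day 2: (-1)·(1/8) + (6)·(1/8) + (3)·(3/8) + (-2)·(3/8) = 1.
The best pure response is day 1 with expected payoff 21/4.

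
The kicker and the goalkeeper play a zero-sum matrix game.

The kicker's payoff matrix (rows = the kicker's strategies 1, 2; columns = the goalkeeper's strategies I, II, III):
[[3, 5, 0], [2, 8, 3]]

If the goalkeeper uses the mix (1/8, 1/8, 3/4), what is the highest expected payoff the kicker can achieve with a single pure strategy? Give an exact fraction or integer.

7/2

1: (3)·(1/8) + (5)·(1/8) + (0)·(3/4) = 1.
2: (2)·(1/8) + (8)·(1/8) + (3)·(3/4) = 7/2.
The best pure response is 2 with expected payoff 7/2.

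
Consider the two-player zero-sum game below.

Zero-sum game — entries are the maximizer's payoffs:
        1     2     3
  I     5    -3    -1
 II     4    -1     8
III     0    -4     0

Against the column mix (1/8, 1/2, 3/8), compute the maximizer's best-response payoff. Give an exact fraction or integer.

3

I: (5)·(1/8) + (-3)·(1/2) + (-1)·(3/8) = -5/4.
II: (4)·(1/8) + (-1)·(1/2) + (8)·(3/8) = 3.
III: (0)·(1/8) + (-4)·(1/2) + (0)·(3/8) = -2.
The best pure response is II with expected payoff 3.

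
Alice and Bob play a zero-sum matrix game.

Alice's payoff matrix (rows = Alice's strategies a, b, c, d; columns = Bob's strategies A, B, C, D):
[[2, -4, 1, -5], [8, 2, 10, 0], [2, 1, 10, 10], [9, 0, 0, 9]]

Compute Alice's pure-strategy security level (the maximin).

1

The worst-case payoff for each row is a: -5, b: 0, c: 1, d: 0.
The best of these is 1.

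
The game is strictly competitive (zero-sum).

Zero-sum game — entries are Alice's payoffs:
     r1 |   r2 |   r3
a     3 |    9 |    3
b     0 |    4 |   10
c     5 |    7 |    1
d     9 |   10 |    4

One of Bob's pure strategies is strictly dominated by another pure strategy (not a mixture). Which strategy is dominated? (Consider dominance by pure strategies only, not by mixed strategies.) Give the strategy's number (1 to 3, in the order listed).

2

Bob prefers columns that give Alice less. Compare r2 with r1: 3 < 9, 0 < 4, 5 < 7, 9 < 10.
So r1 strictly dominates r2 for Bob; r2 is strictly dominated.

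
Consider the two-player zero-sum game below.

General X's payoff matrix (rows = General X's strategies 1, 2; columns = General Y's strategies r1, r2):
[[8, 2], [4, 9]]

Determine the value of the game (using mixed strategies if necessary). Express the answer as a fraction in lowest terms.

Row minima are 2 and 4, so General X's maximin is 4; column maxima are 8 and 9, so General Y's minimax is 8. These differ, so the equilibrium is in mixed strategies.
Let General X play 1 with probability p. General Y is indifferent when 8p + 4(1−p) = 2p + 9(1−p), giving p = 5/11.
Let General Y play r1 with probability q. General X is indifferent when 8q + 2(1−q) = 4q + 9(1−q), giving q = 7/11.
The value is 8·(7/11) + (2)·(4/11) = 64/11.

64/11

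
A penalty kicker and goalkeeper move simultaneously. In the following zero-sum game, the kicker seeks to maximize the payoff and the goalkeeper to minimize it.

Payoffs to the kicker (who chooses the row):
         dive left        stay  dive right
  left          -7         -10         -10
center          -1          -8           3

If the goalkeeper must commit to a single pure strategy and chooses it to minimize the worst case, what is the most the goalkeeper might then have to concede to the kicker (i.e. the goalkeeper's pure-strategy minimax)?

The worst case (largest entry) in each column is dive left: -1, stay: -8, dive right: 3.
The best (smallest) of these is -8.

-8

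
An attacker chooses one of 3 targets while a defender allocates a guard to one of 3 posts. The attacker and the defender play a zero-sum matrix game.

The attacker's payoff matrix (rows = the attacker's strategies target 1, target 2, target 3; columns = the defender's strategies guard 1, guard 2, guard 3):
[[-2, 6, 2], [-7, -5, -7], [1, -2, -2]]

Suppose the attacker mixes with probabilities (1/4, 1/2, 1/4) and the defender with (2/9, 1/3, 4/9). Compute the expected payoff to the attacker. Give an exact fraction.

-26/9

Against (2/9, 1/3, 4/9), each row's expected payoff is target 1: 22/9; target 2: -19/3; target 3: -4/3.
Taking the (1/4, 1/2, 1/4)-weighted average: (1/4)·(22/9) + (1/2)·(-19/3) + (1/4)·(-4/3) = -26/9.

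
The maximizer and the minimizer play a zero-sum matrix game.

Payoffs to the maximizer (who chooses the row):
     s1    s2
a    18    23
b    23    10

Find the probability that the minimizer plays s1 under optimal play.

Row minima are 18 and 10, so the maximizer's maximin is 18; column maxima are 23 and 23, so the minimizer's minimax is 23. These differ, so the equilibrium is in mixed strategies.
Let the minimizer play s1 with probability q. The maximizer is indifferent when 18q + 23(1−q) = 23q + 10(1−q), giving q = 13/18.

13/18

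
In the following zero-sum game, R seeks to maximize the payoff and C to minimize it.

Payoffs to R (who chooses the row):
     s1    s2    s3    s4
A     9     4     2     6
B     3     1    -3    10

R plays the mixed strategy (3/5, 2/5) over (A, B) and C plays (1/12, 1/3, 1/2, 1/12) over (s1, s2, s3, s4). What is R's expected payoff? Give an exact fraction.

127/60

Against (1/12, 1/3, 1/2, 1/12), each row's expected payoff is A: 43/12; B: -1/12.
Taking the (3/5, 2/5)-weighted average: (3/5)·(43/12) + (2/5)·(-1/12) = 127/60.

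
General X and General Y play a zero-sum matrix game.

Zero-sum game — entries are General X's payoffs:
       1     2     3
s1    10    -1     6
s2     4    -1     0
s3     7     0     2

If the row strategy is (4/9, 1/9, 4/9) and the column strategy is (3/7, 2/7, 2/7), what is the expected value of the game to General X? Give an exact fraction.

Against (3/7, 2/7, 2/7), each row's expected payoff is s1: 40/7; s2: 10/7; s3: 25/7.
Taking the (4/9, 1/9, 4/9)-weighted average: (4/9)·(40/7) + (1/9)·(10/7) + (4/9)·(25/7) = 30/7.

30/7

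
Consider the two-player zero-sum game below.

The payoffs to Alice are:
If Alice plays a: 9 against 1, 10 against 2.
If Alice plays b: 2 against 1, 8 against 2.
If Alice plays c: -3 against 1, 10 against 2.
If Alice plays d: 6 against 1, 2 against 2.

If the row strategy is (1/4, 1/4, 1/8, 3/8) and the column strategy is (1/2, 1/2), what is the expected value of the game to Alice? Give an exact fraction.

89/16

Against (1/2, 1/2), each row's expected payoff is a: 19/2; b: 5; c: 7/2; d: 4.
Taking the (1/4, 1/4, 1/8, 3/8)-weighted average: (1/4)·(19/2) + (1/4)·(5) + (1/8)·(7/2) + (3/8)·(4) = 89/16.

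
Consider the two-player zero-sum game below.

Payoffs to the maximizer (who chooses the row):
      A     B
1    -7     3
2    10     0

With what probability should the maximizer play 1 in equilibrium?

1/2

Row minima are -7 and 0, so the maximizer's maximin is 0; column maxima are 10 and 3, so the minimizer's minimax is 3. These differ, so the equilibrium is in mixed strategies.
Let the maximizer play 1 with probability p. The minimizer is indifferent when −7p + 10(1−p) = 3p, giving p = 1/2.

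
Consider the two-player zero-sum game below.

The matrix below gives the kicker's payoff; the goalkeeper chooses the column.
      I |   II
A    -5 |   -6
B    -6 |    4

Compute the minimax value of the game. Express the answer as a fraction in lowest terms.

-56/11

Row minima are -6 and -6, so the kicker's maximin is -6; column maxima are -5 and 4, so the goalkeeper's minimax is -5. These differ, so the equilibrium is in mixed strategies.
Let the kicker play A with probability p. The goalkeeper is indifferent when −5p − 6(1−p) = −6p + 4(1−p), giving p = 10/11.
Let the goalkeeper play I with probability q. The kicker is indifferent when −5q − 6(1−q) = −6q + 4(1−q), giving q = 10/11.
The value is -5·(10/11) + (-6)·(1/11) = -56/11.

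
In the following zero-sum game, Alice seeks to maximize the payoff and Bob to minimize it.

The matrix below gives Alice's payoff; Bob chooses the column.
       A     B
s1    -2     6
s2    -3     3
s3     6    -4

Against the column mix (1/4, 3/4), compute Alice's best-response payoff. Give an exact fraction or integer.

s1: (-2)·(1/4) + (6)·(3/4) = 4.
s2: (-3)·(1/4) + (3)·(3/4) = 3/2.
s3: (6)·(1/4) + (-4)·(3/4) = -3/2.
The best pure response is s1 with expected payoff 4.

4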